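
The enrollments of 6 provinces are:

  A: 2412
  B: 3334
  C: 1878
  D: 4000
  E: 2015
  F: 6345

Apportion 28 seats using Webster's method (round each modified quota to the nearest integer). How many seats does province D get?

Standard divisor 19984/28 ≈ 713.714; standard quotas: A 3.380, B 4.671, C 2.631, D 5.604, E 2.823, F 8.890.
Rounding to the nearest integer gives 3, 5, 3, 6, 3, 9 = 29 seats, so the divisor must be adjusted.
With modified divisor 730: modified quotas A 3.304, B 4.567, C 2.573, D 5.479, E 2.760, F 8.692.
Rounding to the nearest integer: A 3, B 5, C 3, D 5, E 3, F 9 (total 28).
D receives 5.

5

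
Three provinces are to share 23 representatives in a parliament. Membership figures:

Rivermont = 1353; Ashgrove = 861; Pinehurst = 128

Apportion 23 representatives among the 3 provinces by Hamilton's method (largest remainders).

Rivermont=13, Ashgrove=9, Pinehurst=1

The standard divisor is 2342/23 ≈ 101.826.
Standard quotas: Rivermont 13.287, Ashgrove 8.456, Pinehurst 1.257.
Lower quotas: Rivermont 13, Ashgrove 8, Pinehurst 1 (sum 22, leaving 1 seat).
Remainders in descending order: Ashgrove 0.456, Rivermont 0.287, Pinehurst 0.257.
Largest remainder: Ashgrove receives the extra seat.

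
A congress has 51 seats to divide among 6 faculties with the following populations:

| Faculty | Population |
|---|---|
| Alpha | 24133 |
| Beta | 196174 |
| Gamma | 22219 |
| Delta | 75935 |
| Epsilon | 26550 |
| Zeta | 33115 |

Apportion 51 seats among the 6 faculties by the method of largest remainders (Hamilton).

Alpha 3, Beta 26, Gamma 3, Delta 10, Epsilon 4, Zeta 5

Standard divisor: 378126 ÷ 51 ≈ 7414.235.
Standard quotas: Alpha 3.2550, Beta 26.4591, Gamma 2.9968, Delta 10.2418, Epsilon 3.5809, Zeta 4.4664.
Lower quotas: Alpha 3, Beta 26, Gamma 2, Delta 10, Epsilon 3, Zeta 4 (sum 48, leaving 3 seats).
Remainders in descending order: Gamma 0.9968, Epsilon 0.5809, Zeta 0.4664, Beta 0.4591, Alpha 0.2550, Delta 0.2418.
The surplus seats go to Gamma, Epsilon, Zeta.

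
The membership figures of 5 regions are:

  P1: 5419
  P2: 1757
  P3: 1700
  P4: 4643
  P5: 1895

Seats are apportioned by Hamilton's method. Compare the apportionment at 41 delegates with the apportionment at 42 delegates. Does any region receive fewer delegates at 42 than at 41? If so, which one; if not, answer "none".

P3

At 41 seats: P1 14, P2 5, P3 5, P4 12, P5 5.
At 42 seats: P1 15, P2 5, P3 4, P4 13, P5 5.
P3 drops from 5 to 4.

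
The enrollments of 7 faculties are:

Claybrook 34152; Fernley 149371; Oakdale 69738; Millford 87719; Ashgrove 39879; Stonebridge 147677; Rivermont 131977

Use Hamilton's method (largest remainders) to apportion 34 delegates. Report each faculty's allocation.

Standard divisor: 660513 ÷ 34 ≈ 19426.853.
Standard quotas: Claybrook 1.7580, Fernley 7.6889, Oakdale 3.5898, Millford 4.5153, Ashgrove 2.0528, Stonebridge 7.6017, Rivermont 6.7935.
Lower quotas: Claybrook 1, Fernley 7, Oakdale 3, Millford 4, Ashgrove 2, Stonebridge 7, Rivermont 6 (sum 30, leaving 4 seats).
Remainders in descending order: Rivermont 0.7935, Claybrook 0.7580, Fernley 0.6889, Stonebridge 0.6017, Oakdale 0.5898, Millford 0.5153, Ashgrove 0.0528.
The surplus seats go to Rivermont, Claybrook, Fernley, Stonebridge.

Claybrook 2, Fernley 8, Oakdale 3, Millford 4, Ashgrove 2, Stonebridge 8, Rivermont 7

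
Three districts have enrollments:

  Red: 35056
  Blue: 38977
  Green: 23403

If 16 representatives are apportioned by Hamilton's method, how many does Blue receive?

Standard divisor: 97436 ÷ 16 ≈ 6089.75.
Standard quotas: Red 5.7566, Blue 6.4004, Green 3.8430.
Lower quotas: Red 5, Blue 6, Green 3 (sum 14, leaving 2 seats).
Remainders in descending order: Green 0.8430, Red 0.7566, Blue 0.4004.
The surplus seats go to Green, Red.
Blue receives 6.

6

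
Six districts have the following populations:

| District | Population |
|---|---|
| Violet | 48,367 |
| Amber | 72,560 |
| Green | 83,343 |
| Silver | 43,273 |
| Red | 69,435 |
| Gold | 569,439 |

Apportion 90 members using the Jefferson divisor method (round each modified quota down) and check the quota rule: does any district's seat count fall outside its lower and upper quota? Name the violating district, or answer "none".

Standard quotas: Violet 4.911, Amber 7.367, Green 8.462, Silver 4.394, Red 7.050, Gold 57.816.
Jefferson allocation: Violet 5, Amber 7, Green 8, Silver 4, Red 7, Gold 59.
Gold has quota 57.816 (lower 57, upper 58) but receives 59 — outside the quota interval.

Gold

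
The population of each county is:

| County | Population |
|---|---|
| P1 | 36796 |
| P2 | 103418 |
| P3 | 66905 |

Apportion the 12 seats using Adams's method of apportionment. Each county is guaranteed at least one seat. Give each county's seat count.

P1 2, P2 6, P3 4

Standard divisor 207119/12 ≈ 17259.917; standard quotas: P1 2.132, P2 5.992, P3 3.876.
Rounding up gives 3, 6, 4 = 13 seats, so the divisor must be adjusted.
With modified divisor 19500: modified quotas P1 1.887, P2 5.303, P3 3.431.
Rounding up: P1 2, P2 6, P3 4 (total 12).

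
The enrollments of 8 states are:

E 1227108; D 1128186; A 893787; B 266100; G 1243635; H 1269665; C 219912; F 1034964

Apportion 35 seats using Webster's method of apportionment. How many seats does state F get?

5

Standard divisor 7283357/35 ≈ 208095.914; standard quotas: E 5.897, D 5.421, A 4.295, B 1.279, G 5.976, H 6.101, C 1.057, F 4.973.
Rounding to the nearest integer gives 6, 5, 4, 1, 6, 6, 1, 5 = 34 seats, so the divisor must be adjusted.
With modified divisor 201900: modified quotas E 6.078, D 5.588, A 4.427, B 1.318, G 6.160, H 6.289, C 1.089, F 5.126.
Rounding to the nearest integer: E 6, D 6, A 4, B 1, G 6, H 6, C 1, F 5 (total 35).
F receives 5.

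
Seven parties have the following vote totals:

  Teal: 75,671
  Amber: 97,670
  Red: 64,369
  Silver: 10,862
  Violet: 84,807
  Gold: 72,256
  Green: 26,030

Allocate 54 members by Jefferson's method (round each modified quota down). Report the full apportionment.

Teal 10; Amber 12; Red 8; Silver 1; Violet 11; Gold 9; Green 3

Standard divisor 431665/54 ≈ 7993.796; standard quotas: Teal 9.466, Amber 12.218, Red 8.052, Silver 1.359, Violet 10.609, Gold 9.039, Green 3.256.
Rounding down gives 9, 12, 8, 1, 10, 9, 3 = 52 seats, so the divisor must be adjusted.
With modified divisor 7540: modified quotas Teal 10.036, Amber 12.954, Red 8.537, Silver 1.441, Violet 11.248, Gold 9.583, Green 3.452.
Rounding down: Teal 10, Amber 12, Red 8, Silver 1, Violet 11, Gold 9, Green 3 (total 54).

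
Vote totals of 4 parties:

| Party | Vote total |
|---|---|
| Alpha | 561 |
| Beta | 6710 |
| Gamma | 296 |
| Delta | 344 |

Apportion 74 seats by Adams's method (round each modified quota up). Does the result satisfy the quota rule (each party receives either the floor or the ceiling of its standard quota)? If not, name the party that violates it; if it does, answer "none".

Beta

Standard quotas: Alpha 5.248, Beta 62.766, Gamma 2.769, Delta 3.218.
Adams allocation: Alpha 6, Beta 61, Gamma 3, Delta 4.
Beta has quota 62.766 (lower 62, upper 63) but receives 61 — outside the quota interval.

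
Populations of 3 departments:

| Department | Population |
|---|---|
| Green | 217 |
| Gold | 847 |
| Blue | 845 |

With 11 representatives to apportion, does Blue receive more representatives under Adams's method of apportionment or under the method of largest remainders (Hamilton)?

Hamilton

Adams: Green 2, Gold 5, Blue 4.
Hamilton: Green 1, Gold 5, Blue 5.
Blue gets 4 under Adams and 5 under Hamilton.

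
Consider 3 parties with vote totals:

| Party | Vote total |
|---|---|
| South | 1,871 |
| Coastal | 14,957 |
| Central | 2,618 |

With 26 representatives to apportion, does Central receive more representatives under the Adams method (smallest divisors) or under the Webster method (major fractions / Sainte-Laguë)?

Adams: South 3, Coastal 19, Central 4.
Webster: South 3, Coastal 20, Central 3.
Central gets 4 under Adams and 3 under Webster.

Adams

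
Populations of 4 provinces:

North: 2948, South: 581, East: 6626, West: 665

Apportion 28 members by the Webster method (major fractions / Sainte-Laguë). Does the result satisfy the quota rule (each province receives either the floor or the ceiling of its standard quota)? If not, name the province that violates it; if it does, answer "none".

none

Standard quotas: North 7.629, South 1.504, East 17.147, West 1.721.
Webster allocation: North 8, South 1, East 17, West 2.
Every allocation lies between the lower and upper quota.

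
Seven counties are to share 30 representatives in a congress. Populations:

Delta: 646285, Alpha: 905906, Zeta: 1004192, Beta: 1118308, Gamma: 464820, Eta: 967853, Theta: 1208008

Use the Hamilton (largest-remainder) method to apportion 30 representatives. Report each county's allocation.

Standard divisor: 6315372 ÷ 30 ≈ 210512.4.
Standard quotas: Delta 3.0701, Alpha 4.3033, Zeta 4.7702, Beta 5.3123, Gamma 2.2080, Eta 4.5976, Theta 5.7384.
Lower quotas: Delta 3, Alpha 4, Zeta 4, Beta 5, Gamma 2, Eta 4, Theta 5 (sum 27, leaving 3 seats).
Remainders in descending order: Zeta 0.7702, Theta 0.7384, Eta 0.5976, Beta 0.3123, Alpha 0.3033, Gamma 0.2080, Delta 0.0701.
Largest remainders: Zeta, Theta, Eta receive the extra seats.

Delta 3, Alpha 4, Zeta 5, Beta 5, Gamma 2, Eta 5, Theta 6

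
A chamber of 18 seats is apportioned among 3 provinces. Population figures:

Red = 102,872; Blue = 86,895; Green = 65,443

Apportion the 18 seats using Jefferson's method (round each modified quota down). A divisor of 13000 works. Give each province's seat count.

With modified divisor 13000: modified quotas Red 7.913, Blue 6.684, Green 5.034.
Rounding down: Red 7, Blue 6, Green 5 (total 18).

Red 7, Blue 6, Green 5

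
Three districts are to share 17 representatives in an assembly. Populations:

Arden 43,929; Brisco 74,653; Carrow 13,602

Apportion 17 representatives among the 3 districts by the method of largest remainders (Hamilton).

Arden 6; Brisco 9; Carrow 2

Total 132184; standard divisor 132184/17 ≈ 7775.529.
Standard quotas: Arden 5.6496, Brisco 9.6010, Carrow 1.7493.
Lower quotas: Arden 5, Brisco 9, Carrow 1 (sum 15, leaving 2 seats).
Remainders in descending order: Carrow 0.7493, Arden 0.6496, Brisco 0.6010.
Largest remainders: Carrow, Arden receive the extra seats.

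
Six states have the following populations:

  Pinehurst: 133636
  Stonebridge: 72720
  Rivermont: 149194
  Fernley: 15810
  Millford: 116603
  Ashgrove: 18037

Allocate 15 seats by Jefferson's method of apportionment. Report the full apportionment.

Pinehurst 4, Stonebridge 2, Rivermont 5, Fernley 0, Millford 4, Ashgrove 0

Standard divisor 506000/15 ≈ 33733.333; standard quotas: Pinehurst 3.962, Stonebridge 2.156, Rivermont 4.423, Fernley 0.469, Millford 3.457, Ashgrove 0.535.
Rounding down gives 3, 2, 4, 0, 3, 0 = 12 seats, so the divisor must be adjusted.
With modified divisor 27900: modified quotas Pinehurst 4.790, Stonebridge 2.606, Rivermont 5.347, Fernley 0.567, Millford 4.179, Ashgrove 0.646.
Rounding down: Pinehurst 4, Stonebridge 2, Rivermont 5, Fernley 0, Millford 4, Ashgrove 0 (total 15).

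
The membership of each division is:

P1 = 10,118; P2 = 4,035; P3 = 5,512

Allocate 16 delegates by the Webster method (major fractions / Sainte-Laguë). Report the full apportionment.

Standard divisor 19665/16 ≈ 1229.062; standard quotas: P1 8.232, P2 3.283, P3 4.485.
Rounding to the nearest integer gives 8, 3, 4 = 15 seats, so the divisor must be adjusted.
With modified divisor 1200: modified quotas P1 8.432, P2 3.362, P3 4.593.
Rounding to the nearest integer: P1 8, P2 3, P3 5 (total 16).

P1 8; P2 3; P3 5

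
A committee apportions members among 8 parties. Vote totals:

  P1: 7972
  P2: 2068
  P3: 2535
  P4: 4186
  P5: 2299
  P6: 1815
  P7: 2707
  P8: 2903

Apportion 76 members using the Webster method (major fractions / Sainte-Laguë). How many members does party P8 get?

8

Standard divisor 26485/76 ≈ 348.487; standard quotas: P1 22.876, P2 5.934, P3 7.274, P4 12.012, P5 6.597, P6 5.208, P7 7.768, P8 8.330.
Rounding to the nearest integer gives P1 23, P2 6, P3 7, P4 12, P5 7, P6 5, P7 8, P8 8 — total 76, matching the house size, so no adjustment is needed.
P8 receives 8.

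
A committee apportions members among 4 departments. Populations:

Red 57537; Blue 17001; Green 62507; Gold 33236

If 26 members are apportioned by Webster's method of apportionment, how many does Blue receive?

3

Standard divisor 170281/26 ≈ 6549.269; standard quotas: Red 8.785, Blue 2.596, Green 9.544, Gold 5.075.
Rounding to the nearest integer gives 9, 3, 10, 5 = 27 seats, so the divisor must be adjusted.
With modified divisor 6700: modified quotas Red 8.588, Blue 2.537, Green 9.329, Gold 4.961.
Rounding to the nearest integer: Red 9, Blue 3, Green 9, Gold 5 (total 26).
Blue receives 3.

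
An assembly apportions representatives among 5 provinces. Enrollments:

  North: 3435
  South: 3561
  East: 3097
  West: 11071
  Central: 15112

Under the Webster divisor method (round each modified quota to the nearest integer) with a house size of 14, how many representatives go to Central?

6

Standard divisor 36276/14 ≈ 2591.143; standard quotas: North 1.326, South 1.374, East 1.195, West 4.273, Central 5.832.
Rounding to the nearest integer gives 1, 1, 1, 4, 6 = 13 seats, so the divisor must be adjusted.
With modified divisor 2420: modified quotas North 1.419, South 1.471, East 1.280, West 4.575, Central 6.245.
Rounding to the nearest integer: North 1, South 1, East 1, West 5, Central 6 (total 14).
Central receives 6.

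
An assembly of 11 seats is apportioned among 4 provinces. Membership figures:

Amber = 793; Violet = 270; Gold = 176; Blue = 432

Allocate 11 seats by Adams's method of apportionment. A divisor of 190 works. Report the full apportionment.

Amber: 5, Violet: 2, Gold: 1, Blue: 3

With modified divisor 190: modified quotas Amber 4.174, Violet 1.421, Gold 0.926, Blue 2.274.
Rounding up: Amber 5, Violet 2, Gold 1, Blue 3 (total 11).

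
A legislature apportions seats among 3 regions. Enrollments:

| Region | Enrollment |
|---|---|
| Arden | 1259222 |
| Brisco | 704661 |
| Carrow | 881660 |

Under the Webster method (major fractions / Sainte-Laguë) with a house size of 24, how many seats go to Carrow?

7

Standard divisor 2845543/24 ≈ 118564.292; standard quotas: Arden 10.621, Brisco 5.943, Carrow 7.436.
Rounding to the nearest integer gives Arden 11, Brisco 6, Carrow 7 — total 24, matching the house size, so no adjustment is needed.
Carrow receives 7.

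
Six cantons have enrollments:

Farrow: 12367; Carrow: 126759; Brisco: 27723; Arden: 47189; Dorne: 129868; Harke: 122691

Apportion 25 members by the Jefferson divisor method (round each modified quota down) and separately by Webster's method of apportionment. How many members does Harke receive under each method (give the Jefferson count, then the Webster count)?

Jefferson: Farrow 0, Carrow 7, Brisco 1, Arden 2, Dorne 8, Harke 7.
Webster: Farrow 1, Carrow 7, Brisco 1, Arden 3, Dorne 7, Harke 6.
Harke gets 7 under Jefferson and 6 under Webster.

7 and 6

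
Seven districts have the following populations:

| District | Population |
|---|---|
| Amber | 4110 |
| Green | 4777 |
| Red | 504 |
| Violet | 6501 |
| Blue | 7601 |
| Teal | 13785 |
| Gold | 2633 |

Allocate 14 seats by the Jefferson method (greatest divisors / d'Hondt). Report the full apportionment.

Amber=1, Green=2, Red=0, Violet=2, Blue=3, Teal=5, Gold=1

Standard divisor 39911/14 ≈ 2850.786; standard quotas: Amber 1.442, Green 1.676, Red 0.177, Violet 2.280, Blue 2.666, Teal 4.836, Gold 0.924.
Rounding down gives 1, 1, 0, 2, 2, 4, 0 = 10 seats, so the divisor must be adjusted.
With modified divisor 2340: modified quotas Amber 1.756, Green 2.041, Red 0.215, Violet 2.778, Blue 3.248, Teal 5.891, Gold 1.125.
Rounding down: Amber 1, Green 2, Red 0, Violet 2, Blue 3, Teal 5, Gold 1 (total 14).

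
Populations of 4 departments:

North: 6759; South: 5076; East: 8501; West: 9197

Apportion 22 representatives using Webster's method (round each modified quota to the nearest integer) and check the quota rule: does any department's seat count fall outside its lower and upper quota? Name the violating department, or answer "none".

Standard quotas: North 5.035, South 3.781, East 6.333, West 6.851.
Webster allocation: North 5, South 4, East 6, West 7.
Every allocation lies between the lower and upper quota.

none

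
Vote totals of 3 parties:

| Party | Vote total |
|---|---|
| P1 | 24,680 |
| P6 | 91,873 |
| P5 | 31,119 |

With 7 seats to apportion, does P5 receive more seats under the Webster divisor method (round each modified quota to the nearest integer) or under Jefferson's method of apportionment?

Webster: P1 1, P6 4, P5 2.
Jefferson: P1 1, P6 5, P5 1.
P5 gets 2 under Webster and 1 under Jefferson.

Webster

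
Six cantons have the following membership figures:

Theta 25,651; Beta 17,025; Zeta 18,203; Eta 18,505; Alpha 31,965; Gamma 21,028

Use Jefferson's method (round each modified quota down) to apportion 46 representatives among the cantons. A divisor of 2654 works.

Theta: 9; Beta: 6; Zeta: 6; Eta: 6; Alpha: 12; Gamma: 7

With modified divisor 2654: modified quotas Theta 9.665, Beta 6.415, Zeta 6.859, Eta 6.972, Alpha 12.044, Gamma 7.923.
Rounding down: Theta 9, Beta 6, Zeta 6, Eta 6, Alpha 12, Gamma 7 (total 46).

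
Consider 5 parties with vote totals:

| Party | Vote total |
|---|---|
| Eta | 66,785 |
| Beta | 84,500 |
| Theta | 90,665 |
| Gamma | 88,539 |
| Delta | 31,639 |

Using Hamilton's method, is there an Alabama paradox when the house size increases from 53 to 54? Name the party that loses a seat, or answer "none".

At 53 seats: Eta 10, Beta 12, Theta 13, Gamma 13, Delta 5.
At 54 seats: Eta 10, Beta 13, Theta 13, Gamma 13, Delta 5.
No party's allocation decreased.

none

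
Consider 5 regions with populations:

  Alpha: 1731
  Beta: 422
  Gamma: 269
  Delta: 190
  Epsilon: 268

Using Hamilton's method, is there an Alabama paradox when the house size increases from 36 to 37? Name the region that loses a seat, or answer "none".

At 36 seats: Alpha 22, Beta 5, Gamma 3, Delta 3, Epsilon 3.
At 37 seats: Alpha 22, Beta 5, Gamma 4, Delta 2, Epsilon 4.
Delta drops from 3 to 2.

Delta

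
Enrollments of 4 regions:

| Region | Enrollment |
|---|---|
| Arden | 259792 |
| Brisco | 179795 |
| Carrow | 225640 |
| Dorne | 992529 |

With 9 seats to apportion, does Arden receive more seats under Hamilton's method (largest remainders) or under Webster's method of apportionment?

Hamilton

Hamilton: Arden 2, Brisco 1, Carrow 1, Dorne 5.
Webster: Arden 1, Brisco 1, Carrow 1, Dorne 6.
Arden gets 2 under Hamilton and 1 under Webster.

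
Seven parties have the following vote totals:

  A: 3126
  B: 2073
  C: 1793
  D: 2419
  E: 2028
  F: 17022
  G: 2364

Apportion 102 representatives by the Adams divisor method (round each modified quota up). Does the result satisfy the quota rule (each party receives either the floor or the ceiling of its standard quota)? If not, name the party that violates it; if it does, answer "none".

F

Standard quotas: A 10.344, B 6.860, C 5.933, D 8.004, E 6.711, F 56.326, G 7.822.
Adams allocation: A 11, B 7, C 6, D 8, E 7, F 55, G 8.
F has quota 56.326 (lower 56, upper 57) but receives 55 — outside the quota interval.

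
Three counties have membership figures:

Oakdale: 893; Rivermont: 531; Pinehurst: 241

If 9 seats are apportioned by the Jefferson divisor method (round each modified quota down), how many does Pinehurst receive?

1

Standard divisor 1665/9 ≈ 185; standard quotas: Oakdale 4.827, Rivermont 2.870, Pinehurst 1.303.
Rounding down gives 4, 2, 1 = 7 seats, so the divisor must be adjusted.
With modified divisor 160: modified quotas Oakdale 5.581, Rivermont 3.319, Pinehurst 1.506.
Rounding down: Oakdale 5, Rivermont 3, Pinehurst 1 (total 9).
Pinehurst receives 1.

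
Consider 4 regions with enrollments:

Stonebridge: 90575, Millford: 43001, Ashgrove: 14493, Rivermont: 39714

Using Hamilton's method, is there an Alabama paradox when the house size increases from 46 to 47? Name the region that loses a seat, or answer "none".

At 46 seats: Stonebridge 22, Millford 10, Ashgrove 4, Rivermont 10.
At 47 seats: Stonebridge 23, Millford 11, Ashgrove 3, Rivermont 10.
Ashgrove drops from 4 to 3.

Ashgrove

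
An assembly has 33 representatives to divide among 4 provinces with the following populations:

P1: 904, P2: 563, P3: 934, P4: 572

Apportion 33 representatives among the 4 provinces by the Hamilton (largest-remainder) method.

The standard divisor is 2973/33 ≈ 90.091.
Standard quotas: P1 10.034, P2 6.249, P3 10.367, P4 6.349.
Lower quotas: P1 10, P2 6, P3 10, P4 6 (sum 32, leaving 1 seat).
Remainders in descending order: P3 0.367, P4 0.349, P2 0.249, P1 0.034.
Largest remainder: P3 receives the extra seat.

P1=10; P2=6; P3=11; P4=6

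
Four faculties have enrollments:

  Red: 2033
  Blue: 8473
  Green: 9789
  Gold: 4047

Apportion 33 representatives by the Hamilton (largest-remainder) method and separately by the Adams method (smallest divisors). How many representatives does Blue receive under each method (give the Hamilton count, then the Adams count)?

12 and 11

Hamilton: Red 3, Blue 12, Green 13, Gold 5.
Adams: Red 3, Blue 11, Green 13, Gold 6.
Blue gets 12 under Hamilton and 11 under Adams.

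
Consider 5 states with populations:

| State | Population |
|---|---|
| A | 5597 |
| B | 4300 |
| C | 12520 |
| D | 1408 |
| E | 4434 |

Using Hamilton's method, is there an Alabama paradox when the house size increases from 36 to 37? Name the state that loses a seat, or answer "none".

At 36 seats: A 7, B 5, C 16, D 2, E 6.
At 37 seats: A 7, B 6, C 16, D 2, E 6.
No state's allocation decreased.

none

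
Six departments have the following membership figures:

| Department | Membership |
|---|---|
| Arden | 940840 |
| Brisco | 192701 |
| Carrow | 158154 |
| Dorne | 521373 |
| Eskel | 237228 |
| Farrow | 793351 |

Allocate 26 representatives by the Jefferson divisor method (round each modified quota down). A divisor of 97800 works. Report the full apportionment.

Arden 9, Brisco 1, Carrow 1, Dorne 5, Eskel 2, Farrow 8

With modified divisor 97800: modified quotas Arden 9.620, Brisco 1.970, Carrow 1.617, Dorne 5.331, Eskel 2.426, Farrow 8.112.
Rounding down: Arden 9, Brisco 1, Carrow 1, Dorne 5, Eskel 2, Farrow 8 (total 26).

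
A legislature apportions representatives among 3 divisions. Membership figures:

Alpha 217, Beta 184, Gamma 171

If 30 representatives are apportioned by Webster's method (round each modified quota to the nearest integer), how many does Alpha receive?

Standard divisor 572/30 ≈ 19.067; standard quotas: Alpha 11.381, Beta 9.650, Gamma 8.969.
Rounding to the nearest integer gives Alpha 11, Beta 10, Gamma 9 — total 30, matching the house size, so no adjustment is needed.
Alpha receives 11.

11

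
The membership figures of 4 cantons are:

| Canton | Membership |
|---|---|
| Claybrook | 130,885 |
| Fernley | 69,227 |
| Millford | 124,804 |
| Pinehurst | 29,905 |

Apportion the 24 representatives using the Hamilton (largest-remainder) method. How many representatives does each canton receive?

Claybrook: 9; Fernley: 5; Millford: 8; Pinehurst: 2

Total 354821; standard divisor 354821/24 ≈ 14784.208.
Standard quotas: Claybrook 8.8530, Fernley 4.6825, Millford 8.4417, Pinehurst 2.0228.
Lower quotas: Claybrook 8, Fernley 4, Millford 8, Pinehurst 2 (sum 22, leaving 2 seats).
Remainders in descending order: Claybrook 0.8530, Fernley 0.6825, Millford 0.4417, Pinehurst 0.0228.
Largest remainders: Claybrook, Fernley receive the extra seats.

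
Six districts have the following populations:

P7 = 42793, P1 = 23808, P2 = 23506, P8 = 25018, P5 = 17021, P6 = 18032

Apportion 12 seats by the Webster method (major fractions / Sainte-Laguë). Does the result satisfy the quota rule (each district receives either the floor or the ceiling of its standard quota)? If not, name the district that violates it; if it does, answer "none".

none

Standard quotas: P7 3.419, P1 1.902, P2 1.878, P8 1.999, P5 1.360, P6 1.441.
Webster allocation: P7 4, P1 2, P2 2, P8 2, P5 1, P6 1.
Every allocation lies between the lower and upper quota.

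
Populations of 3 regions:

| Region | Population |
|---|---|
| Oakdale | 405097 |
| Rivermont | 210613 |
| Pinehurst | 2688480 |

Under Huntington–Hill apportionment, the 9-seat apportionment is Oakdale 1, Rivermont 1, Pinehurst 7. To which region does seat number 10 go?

Priority for the next seat is population ÷ (√(s·(s+1))).
Priorities: Oakdale 286446.836, Rivermont 148925.881, Pinehurst 359263.252.
Highest priority: Pinehurst.

Pinehurst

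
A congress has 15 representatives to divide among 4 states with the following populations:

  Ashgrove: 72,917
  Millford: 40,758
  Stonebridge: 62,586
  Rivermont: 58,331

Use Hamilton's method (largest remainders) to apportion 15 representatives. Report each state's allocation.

Ashgrove 5, Millford 2, Stonebridge 4, Rivermont 4

Total 234592; standard divisor 234592/15 ≈ 15639.467.
Standard quotas: Ashgrove 4.6624, Millford 2.6061, Stonebridge 4.0018, Rivermont 3.7297.
Lower quotas: Ashgrove 4, Millford 2, Stonebridge 4, Rivermont 3 (sum 13, leaving 2 seats).
Remainders in descending order: Rivermont 0.7297, Ashgrove 0.6624, Millford 0.6061, Stonebridge 0.0018.
The surplus seats go to Rivermont, Ashgrove.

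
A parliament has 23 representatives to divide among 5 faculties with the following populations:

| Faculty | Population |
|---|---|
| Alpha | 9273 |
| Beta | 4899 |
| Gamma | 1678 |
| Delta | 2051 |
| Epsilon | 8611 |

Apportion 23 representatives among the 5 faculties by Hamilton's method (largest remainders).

Alpha: 8; Beta: 4; Gamma: 1; Delta: 2; Epsilon: 8

Total 26512; standard divisor 26512/23 ≈ 1152.696.
Standard quotas: Alpha 8.0446, Beta 4.2500, Gamma 1.4557, Delta 1.7793, Epsilon 7.4703.
Lower quotas: Alpha 8, Beta 4, Gamma 1, Delta 1, Epsilon 7 (sum 21, leaving 2 seats).
Remainders in descending order: Delta 0.7793, Epsilon 0.4703, Gamma 0.4557, Beta 0.2500, Alpha 0.0446.
Largest remainders: Delta, Epsilon receive the extra seats.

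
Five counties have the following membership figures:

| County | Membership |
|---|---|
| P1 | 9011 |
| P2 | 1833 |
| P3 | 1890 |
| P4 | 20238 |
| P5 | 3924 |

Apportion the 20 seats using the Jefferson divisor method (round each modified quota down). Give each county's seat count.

P1 5; P2 1; P3 1; P4 11; P5 2

Standard divisor 36896/20 ≈ 1844.8; standard quotas: P1 4.885, P2 0.994, P3 1.025, P4 10.970, P5 2.127.
Rounding down gives 4, 0, 1, 10, 2 = 17 seats, so the divisor must be adjusted.
With modified divisor 1700: modified quotas P1 5.301, P2 1.078, P3 1.112, P4 11.905, P5 2.308.
Rounding down: P1 5, P2 1, P3 1, P4 11, P5 2 (total 20).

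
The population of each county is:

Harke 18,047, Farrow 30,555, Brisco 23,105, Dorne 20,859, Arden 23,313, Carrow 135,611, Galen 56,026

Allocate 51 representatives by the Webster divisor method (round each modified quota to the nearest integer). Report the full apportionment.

Standard divisor 307516/51 ≈ 6029.725; standard quotas: Harke 2.993, Farrow 5.067, Brisco 3.832, Dorne 3.459, Arden 3.866, Carrow 22.490, Galen 9.292.
Rounding to the nearest integer gives 3, 5, 4, 3, 4, 22, 9 = 50 seats, so the divisor must be adjusted.
With modified divisor 6000: modified quotas Harke 3.008, Farrow 5.093, Brisco 3.851, Dorne 3.477, Arden 3.885, Carrow 22.602, Galen 9.338.
Rounding to the nearest integer: Harke 3, Farrow 5, Brisco 4, Dorne 3, Arden 4, Carrow 23, Galen 9 (total 51).

Harke=3, Farrow=5, Brisco=4, Dorne=3, Arden=4, Carrow=23, Galen=9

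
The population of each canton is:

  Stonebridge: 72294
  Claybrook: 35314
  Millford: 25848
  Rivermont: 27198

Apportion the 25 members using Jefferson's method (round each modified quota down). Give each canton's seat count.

Stonebridge 12, Claybrook 5, Millford 4, Rivermont 4

Standard divisor 160654/25 ≈ 6426.16; standard quotas: Stonebridge 11.250, Claybrook 5.495, Millford 4.022, Rivermont 4.232.
Rounding down gives 11, 5, 4, 4 = 24 seats, so the divisor must be adjusted.
With modified divisor 6000: modified quotas Stonebridge 12.049, Claybrook 5.886, Millford 4.308, Rivermont 4.533.
Rounding down: Stonebridge 12, Claybrook 5, Millford 4, Rivermont 4 (total 25).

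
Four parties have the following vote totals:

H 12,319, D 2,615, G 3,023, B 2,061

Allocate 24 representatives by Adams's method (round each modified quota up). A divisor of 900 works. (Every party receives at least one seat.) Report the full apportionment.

With modified divisor 900: modified quotas H 13.688, D 2.906, G 3.359, B 2.290.
Rounding up: H 14, D 3, G 4, B 3 (total 24).

H 14, D 3, G 4, B 3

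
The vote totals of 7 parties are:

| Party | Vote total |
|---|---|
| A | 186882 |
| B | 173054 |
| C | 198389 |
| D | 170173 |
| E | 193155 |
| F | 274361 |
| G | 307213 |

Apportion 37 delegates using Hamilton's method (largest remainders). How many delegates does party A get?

5

Total 1503227; standard divisor 1503227/37 ≈ 40627.757.
Standard quotas: A 4.5999, B 4.2595, C 4.8831, D 4.1886, E 4.7543, F 6.7530, G 7.5617.
Lower quotas: A 4, B 4, C 4, D 4, E 4, F 6, G 7 (sum 33, leaving 4 seats).
Remainders in descending order: C 0.8831, E 0.7543, F 0.7530, A 0.5999, G 0.5617, B 0.2595, D 0.1886.
The surplus seats go to C, E, F, A.
A receives 5.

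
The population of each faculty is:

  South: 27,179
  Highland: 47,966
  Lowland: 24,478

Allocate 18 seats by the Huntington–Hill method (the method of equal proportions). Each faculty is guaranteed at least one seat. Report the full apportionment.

South 5; Highland 9; Lowland 4

With divisor 5563: modified quotas South 4.886, Highland 8.622, Lowland 4.400.
Geometric-mean thresholds: South √(4·5)=4.472, Highland √(8·9)=8.485, Lowland √(4·5)=4.472.
Each quota rounded against its threshold gives South 5, Highland 9, Lowland 4 (total 18).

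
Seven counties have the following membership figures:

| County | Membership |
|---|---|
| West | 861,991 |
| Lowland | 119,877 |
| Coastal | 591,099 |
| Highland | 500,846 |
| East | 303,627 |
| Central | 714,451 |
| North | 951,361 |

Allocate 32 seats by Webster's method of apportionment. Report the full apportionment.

West: 7, Lowland: 1, Coastal: 5, Highland: 4, East: 2, Central: 6, North: 7

Standard divisor 4043252/32 ≈ 126351.625; standard quotas: West 6.822, Lowland 0.949, Coastal 4.678, Highland 3.964, East 2.403, Central 5.654, North 7.529.
Rounding to the nearest integer gives 7, 1, 5, 4, 2, 6, 8 = 33 seats, so the divisor must be adjusted.
With modified divisor 128400: modified quotas West 6.713, Lowland 0.934, Coastal 4.604, Highland 3.901, East 2.365, Central 5.564, North 7.409.
Rounding to the nearest integer: West 7, Lowland 1, Coastal 5, Highland 4, East 2, Central 6, North 7 (total 32).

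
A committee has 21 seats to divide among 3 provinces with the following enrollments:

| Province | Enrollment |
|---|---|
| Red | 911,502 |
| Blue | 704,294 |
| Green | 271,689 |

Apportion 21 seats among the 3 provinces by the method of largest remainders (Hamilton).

Red 10, Blue 8, Green 3

Total 1887485; standard divisor 1887485/21 ≈ 89880.238.
Standard quotas: Red 10.1413, Blue 7.8359, Green 3.0228.
Lower quotas: Red 10, Blue 7, Green 3 (sum 20, leaving 1 seat).
Remainders in descending order: Blue 0.8359, Red 0.1413, Green 0.0228.
The surplus seat goes to Blue.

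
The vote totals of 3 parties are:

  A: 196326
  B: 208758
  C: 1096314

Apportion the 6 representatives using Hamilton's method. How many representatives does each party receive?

A 1, B 1, C 4

The standard divisor is 1501398/6 = 250233.
Standard quotas: A 0.7846, B 0.8343, C 4.3812.
Lower quotas: A 0, B 0, C 4 (sum 4, leaving 2 seats).
Remainders in descending order: B 0.8343, A 0.7846, C 0.3812.
Largest remainders: B, A receive the extra seats.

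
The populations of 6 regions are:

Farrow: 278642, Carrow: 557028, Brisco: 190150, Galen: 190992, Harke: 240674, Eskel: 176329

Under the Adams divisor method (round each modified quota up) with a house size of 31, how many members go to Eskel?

Standard divisor 1633815/31 ≈ 52703.71; standard quotas: Farrow 5.287, Carrow 10.569, Brisco 3.608, Galen 3.624, Harke 4.567, Eskel 3.346.
Rounding up gives 6, 11, 4, 4, 5, 4 = 34 seats, so the divisor must be adjusted.
With modified divisor 59500: modified quotas Farrow 4.683, Carrow 9.362, Brisco 3.196, Galen 3.210, Harke 4.045, Eskel 2.964.
Rounding up: Farrow 5, Carrow 10, Brisco 4, Galen 4, Harke 5, Eskel 3 (total 31).
Eskel receives 3.

3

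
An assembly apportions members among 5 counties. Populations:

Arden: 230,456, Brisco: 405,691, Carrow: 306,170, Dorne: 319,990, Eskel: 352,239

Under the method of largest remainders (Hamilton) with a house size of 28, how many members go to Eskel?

6

The standard divisor is 1614546/28 ≈ 57662.357.
Standard quotas: Arden 3.9966, Brisco 7.0356, Carrow 5.3097, Dorne 5.5494, Eskel 6.1086.
Lower quotas: Arden 3, Brisco 7, Carrow 5, Dorne 5, Eskel 6 (sum 26, leaving 2 seats).
Remainders in descending order: Arden 0.9966, Dorne 0.5494, Carrow 0.3097, Eskel 0.1086, Brisco 0.0356.
Largest remainders: Arden, Dorne receive the extra seats.
Eskel receives 6.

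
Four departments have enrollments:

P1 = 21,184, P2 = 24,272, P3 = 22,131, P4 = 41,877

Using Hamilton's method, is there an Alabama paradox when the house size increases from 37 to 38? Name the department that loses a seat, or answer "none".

At 37 seats: P1 7, P2 8, P3 8, P4 14.
At 38 seats: P1 7, P2 8, P3 8, P4 15.
No department's allocation decreased.

none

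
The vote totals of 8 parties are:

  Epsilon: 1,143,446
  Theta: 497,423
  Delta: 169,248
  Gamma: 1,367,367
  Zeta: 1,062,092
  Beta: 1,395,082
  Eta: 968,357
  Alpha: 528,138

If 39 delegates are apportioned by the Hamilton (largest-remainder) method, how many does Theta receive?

The standard divisor is 7131153/39 ≈ 182850.077.
Standard quotas: Epsilon 6.2535, Theta 2.7204, Delta 0.9256, Gamma 7.4781, Zeta 5.8085, Beta 7.6296, Eta 5.2959, Alpha 2.8884.
Lower quotas: Epsilon 6, Theta 2, Delta 0, Gamma 7, Zeta 5, Beta 7, Eta 5, Alpha 2 (sum 34, leaving 5 seats).
Remainders in descending order: Delta 0.9256, Alpha 0.8884, Zeta 0.8085, Theta 0.7204, Beta 0.6296, Gamma 0.4781, Eta 0.2959, Epsilon 0.2535.
The surplus seats go to Delta, Alpha, Zeta, Theta, Beta.
Theta receives 3.

3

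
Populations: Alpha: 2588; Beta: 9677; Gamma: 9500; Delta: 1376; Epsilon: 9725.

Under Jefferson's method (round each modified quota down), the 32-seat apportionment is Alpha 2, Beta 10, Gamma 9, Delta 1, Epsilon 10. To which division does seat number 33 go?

Gamma

Priority for the next seat is population ÷ (current seats + 1).
Priorities: Alpha 862.667, Beta 879.727, Gamma 950.000, Delta 688.000, Epsilon 884.091.
Highest priority: Gamma.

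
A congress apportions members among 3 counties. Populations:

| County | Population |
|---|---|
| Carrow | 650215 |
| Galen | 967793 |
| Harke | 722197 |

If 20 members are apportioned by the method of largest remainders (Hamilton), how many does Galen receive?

Standard divisor: 2340205 ÷ 20 ≈ 117010.25.
Standard quotas: Carrow 5.5569, Galen 8.2710, Harke 6.1721.
Lower quotas: Carrow 5, Galen 8, Harke 6 (sum 19, leaving 1 seat).
Remainders in descending order: Carrow 0.5569, Galen 0.2710, Harke 0.1721.
Largest remainder: Carrow receives the extra seat.
Galen receives 8.

8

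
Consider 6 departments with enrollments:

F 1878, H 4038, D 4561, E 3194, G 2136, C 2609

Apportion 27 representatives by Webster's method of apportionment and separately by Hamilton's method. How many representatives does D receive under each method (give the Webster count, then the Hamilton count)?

6 and 7

Webster: F 3, H 6, D 6, E 5, G 3, C 4.
Hamilton: F 3, H 6, D 7, E 4, G 3, C 4.
D gets 6 under Webster and 7 under Hamilton.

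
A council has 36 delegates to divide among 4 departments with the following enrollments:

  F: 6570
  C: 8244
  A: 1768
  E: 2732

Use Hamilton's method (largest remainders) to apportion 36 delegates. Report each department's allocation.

F: 12, C: 16, A: 3, E: 5

The standard divisor is 19314/36 ≈ 536.5.
Standard quotas: F 12.2460, C 15.3663, A 3.2954, E 5.0923.
Lower quotas: F 12, C 15, A 3, E 5 (sum 35, leaving 1 seat).
Remainders in descending order: C 0.3663, A 0.2954, F 0.2460, E 0.0923.
Largest remainder: C receives the extra seat.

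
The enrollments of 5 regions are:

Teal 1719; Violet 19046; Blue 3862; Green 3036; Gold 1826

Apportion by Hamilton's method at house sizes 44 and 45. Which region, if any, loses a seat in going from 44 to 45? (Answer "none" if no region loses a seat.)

At 44 seats: Teal 3, Violet 28, Blue 6, Green 4, Gold 3.
At 45 seats: Teal 2, Violet 29, Blue 6, Green 5, Gold 3.
Teal drops from 3 to 2.

Teal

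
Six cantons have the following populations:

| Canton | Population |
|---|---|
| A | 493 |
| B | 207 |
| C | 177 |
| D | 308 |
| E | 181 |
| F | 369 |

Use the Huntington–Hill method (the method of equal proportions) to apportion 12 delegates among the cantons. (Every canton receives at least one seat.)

With divisor 144: modified quotas A 3.424, B 1.438, C 1.229, D 2.139, E 1.257, F 2.562.
Geometric-mean thresholds: A √(3·4)=3.464, B √(1·2)=1.414, C √(1·2)=1.414, D √(2·3)=2.449, E √(1·2)=1.414, F √(2·3)=2.449.
Each quota rounded against its threshold gives A 3, B 2, C 1, D 2, E 1, F 3 (total 12).

A: 3, B: 2, C: 1, D: 2, E: 1, F: 3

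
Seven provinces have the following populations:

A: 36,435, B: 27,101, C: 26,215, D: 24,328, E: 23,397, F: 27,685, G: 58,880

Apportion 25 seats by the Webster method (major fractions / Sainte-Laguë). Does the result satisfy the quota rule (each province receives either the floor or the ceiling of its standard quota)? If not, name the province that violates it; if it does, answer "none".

none

Standard quotas: A 4.066, B 3.024, C 2.925, D 2.715, E 2.611, F 3.089, G 6.570.
Webster allocation: A 4, B 3, C 3, D 3, E 3, F 3, G 6.
Every allocation lies between the lower and upper quota.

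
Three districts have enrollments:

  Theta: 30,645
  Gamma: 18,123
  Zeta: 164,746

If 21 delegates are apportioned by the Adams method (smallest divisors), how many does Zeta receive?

16

Standard divisor 213514/21 ≈ 10167.333; standard quotas: Theta 3.014, Gamma 1.782, Zeta 16.203.
Rounding up gives 4, 2, 17 = 23 seats, so the divisor must be adjusted.
With modified divisor 10600: modified quotas Theta 2.891, Gamma 1.710, Zeta 15.542.
Rounding up: Theta 3, Gamma 2, Zeta 16 (total 21).
Zeta receives 16.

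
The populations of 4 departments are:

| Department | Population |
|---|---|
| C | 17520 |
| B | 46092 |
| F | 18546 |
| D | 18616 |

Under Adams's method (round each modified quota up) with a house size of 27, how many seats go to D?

Standard divisor 100774/27 ≈ 3732.37; standard quotas: C 4.694, B 12.349, F 4.969, D 4.988.
Rounding up gives 5, 13, 5, 5 = 28 seats, so the divisor must be adjusted.
With modified divisor 4000: modified quotas C 4.380, B 11.523, F 4.636, D 4.654.
Rounding up: C 5, B 12, F 5, D 5 (total 27).
D receives 5.

5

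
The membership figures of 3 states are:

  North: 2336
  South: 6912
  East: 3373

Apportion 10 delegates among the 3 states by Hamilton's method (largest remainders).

Standard divisor: 12621 ÷ 10 ≈ 1262.1.
Standard quotas: North 1.8509, South 5.4766, East 2.6725.
Lower quotas: North 1, South 5, East 2 (sum 8, leaving 2 seats).
Remainders in descending order: North 0.8509, East 0.6725, South 0.4766.
Largest remainders: North, East receive the extra seats.

North=2, South=5, East=3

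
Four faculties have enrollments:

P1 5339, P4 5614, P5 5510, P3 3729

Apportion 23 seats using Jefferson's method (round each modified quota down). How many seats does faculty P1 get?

Standard divisor 20192/23 ≈ 877.913; standard quotas: P1 6.081, P4 6.395, P5 6.276, P3 4.248.
Rounding down gives 6, 6, 6, 4 = 22 seats, so the divisor must be adjusted.
With modified divisor 790: modified quotas P1 6.758, P4 7.106, P5 6.975, P3 4.720.
Rounding down: P1 6, P4 7, P5 6, P3 4 (total 23).
P1 receives 6.

6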